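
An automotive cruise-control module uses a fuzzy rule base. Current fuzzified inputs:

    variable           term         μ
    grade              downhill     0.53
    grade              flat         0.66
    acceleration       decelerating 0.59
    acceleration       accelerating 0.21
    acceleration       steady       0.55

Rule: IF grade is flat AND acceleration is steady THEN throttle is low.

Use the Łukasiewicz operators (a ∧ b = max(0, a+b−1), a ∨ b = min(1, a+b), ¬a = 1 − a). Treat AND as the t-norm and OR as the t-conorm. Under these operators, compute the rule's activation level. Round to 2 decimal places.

0.21

firing strength: flat=0.66, steady=0.55; AND[max(0, a+b−1)] → w = 0.21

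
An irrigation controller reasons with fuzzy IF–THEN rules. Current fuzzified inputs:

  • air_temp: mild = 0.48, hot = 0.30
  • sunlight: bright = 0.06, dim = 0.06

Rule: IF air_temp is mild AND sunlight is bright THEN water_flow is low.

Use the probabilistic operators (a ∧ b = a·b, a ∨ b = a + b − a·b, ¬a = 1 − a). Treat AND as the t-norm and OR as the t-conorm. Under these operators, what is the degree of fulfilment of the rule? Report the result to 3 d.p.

firing strength: mild=0.48, bright=0.06; AND[a·b] → w = 0.0288

0.029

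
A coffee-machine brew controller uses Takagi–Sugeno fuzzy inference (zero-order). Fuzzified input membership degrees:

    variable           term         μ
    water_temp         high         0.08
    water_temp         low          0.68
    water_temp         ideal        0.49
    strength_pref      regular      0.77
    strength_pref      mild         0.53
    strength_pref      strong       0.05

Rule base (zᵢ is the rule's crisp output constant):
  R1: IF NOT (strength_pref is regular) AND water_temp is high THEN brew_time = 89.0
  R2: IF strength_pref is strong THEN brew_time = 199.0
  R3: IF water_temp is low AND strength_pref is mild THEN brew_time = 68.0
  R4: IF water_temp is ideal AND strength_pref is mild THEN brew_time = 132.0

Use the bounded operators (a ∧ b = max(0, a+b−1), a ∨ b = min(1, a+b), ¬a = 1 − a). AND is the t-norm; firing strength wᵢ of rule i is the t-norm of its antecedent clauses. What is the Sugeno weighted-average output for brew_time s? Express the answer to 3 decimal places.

95.964

R1 (z=89.0): ¬regular=1−0.77=0.23, high=0.08; AND[max(0, a+b−1)] → w = 0.00
R2 (z=199.0): strong=0.05 → w = 0.05
R3 (z=68.0): low=0.68, mild=0.53; AND[max(0, a+b−1)] → w = 0.21
R4 (z=132.0): ideal=0.49, mild=0.53; AND[max(0, a+b−1)] → w = 0.02
Weighted average = (0.00·89.0 + 0.05·199.0 + 0.21·68.0 + 0.02·132.0) / (0.00 + 0.05 + 0.21 + 0.02)
  = 26.8700 / 0.2800 = 95.964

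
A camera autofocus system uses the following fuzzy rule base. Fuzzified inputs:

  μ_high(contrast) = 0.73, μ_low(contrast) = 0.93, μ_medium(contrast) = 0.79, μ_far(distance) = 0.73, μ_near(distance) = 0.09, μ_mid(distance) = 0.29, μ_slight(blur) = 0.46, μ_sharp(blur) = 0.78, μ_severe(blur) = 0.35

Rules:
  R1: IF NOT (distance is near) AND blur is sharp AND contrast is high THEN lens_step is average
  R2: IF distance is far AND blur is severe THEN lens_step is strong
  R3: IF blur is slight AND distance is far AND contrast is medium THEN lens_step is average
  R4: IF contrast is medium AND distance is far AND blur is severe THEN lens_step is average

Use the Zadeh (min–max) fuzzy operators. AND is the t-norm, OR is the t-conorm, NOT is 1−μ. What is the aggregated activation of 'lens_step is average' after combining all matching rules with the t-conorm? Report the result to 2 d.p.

R1: ¬near=1−0.09=0.91, sharp=0.78, high=0.73; AND[min(a, b)] → w = 0.73
R2: far=0.73, severe=0.35; AND[min(a, b)] → w = 0.35
R3: slight=0.46, far=0.73, medium=0.79; AND[min(a, b)] → w = 0.46
R4: medium=0.79, far=0.73, severe=0.35; AND[min(a, b)] → w = 0.35
Rules with consequent 'average': {R1, R3, R4} → strengths 0.73, 0.46, 0.35
Aggregate via t-conorm [max(a, b)]: 0.73

0.73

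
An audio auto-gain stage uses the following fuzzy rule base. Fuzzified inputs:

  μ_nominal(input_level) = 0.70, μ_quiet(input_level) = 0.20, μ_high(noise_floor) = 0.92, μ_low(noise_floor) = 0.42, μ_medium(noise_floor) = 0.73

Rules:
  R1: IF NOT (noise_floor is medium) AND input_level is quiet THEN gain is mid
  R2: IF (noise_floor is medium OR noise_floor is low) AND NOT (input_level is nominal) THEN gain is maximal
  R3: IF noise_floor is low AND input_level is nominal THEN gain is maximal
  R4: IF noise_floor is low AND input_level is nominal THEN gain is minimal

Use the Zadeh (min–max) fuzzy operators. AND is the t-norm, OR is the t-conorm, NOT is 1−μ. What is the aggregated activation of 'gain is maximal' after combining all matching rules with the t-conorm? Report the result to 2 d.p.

0.42

R1: ¬medium=1−0.73=0.27, quiet=0.20; AND[min(a, b)] → w = 0.20
R2: (medium=0.73 OR low=0.42) = 0.73; AND[min(a, b)] with ¬nominal=1−0.70=0.30 → w = 0.30
R3: low=0.42, nominal=0.70; AND[min(a, b)] → w = 0.42
R4: low=0.42, nominal=0.70; AND[min(a, b)] → w = 0.42
Rules with consequent 'maximal': {R2, R3} → strengths 0.30, 0.42
Aggregate via t-conorm [max(a, b)]: 0.42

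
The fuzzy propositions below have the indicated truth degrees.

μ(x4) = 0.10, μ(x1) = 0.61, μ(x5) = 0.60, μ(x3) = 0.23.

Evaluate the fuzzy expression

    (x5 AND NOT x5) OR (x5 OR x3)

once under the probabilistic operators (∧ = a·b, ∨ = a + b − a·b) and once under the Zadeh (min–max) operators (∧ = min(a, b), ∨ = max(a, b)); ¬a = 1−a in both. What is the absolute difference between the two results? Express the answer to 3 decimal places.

0.166

Under probabilistic:
  NOT x5 = 1 − 0.6000 = 0.4000
  x5 AND NOT x5 = a·b on (0.6000, 0.4000) = 0.2400
  x5 OR x3 = a + b − a·b on (0.6000, 0.2300) = 0.6920
  (x5 AND NOT x5) OR (x5 OR x3) = a + b − a·b on (0.2400, 0.6920) = 0.7659
  → value = 0.7659
Under Zadeh (min–max):
  NOT x5 = 1 − 0.60 = 0.40
  x5 AND NOT x5 = min(a, b) on (0.60, 0.40) = 0.40
  x5 OR x3 = max(a, b) on (0.60, 0.23) = 0.60
  (x5 AND NOT x5) OR (x5 OR x3) = max(a, b) on (0.40, 0.60) = 0.60
  → value = 0.6000
|0.7659 − 0.6000| = 0.166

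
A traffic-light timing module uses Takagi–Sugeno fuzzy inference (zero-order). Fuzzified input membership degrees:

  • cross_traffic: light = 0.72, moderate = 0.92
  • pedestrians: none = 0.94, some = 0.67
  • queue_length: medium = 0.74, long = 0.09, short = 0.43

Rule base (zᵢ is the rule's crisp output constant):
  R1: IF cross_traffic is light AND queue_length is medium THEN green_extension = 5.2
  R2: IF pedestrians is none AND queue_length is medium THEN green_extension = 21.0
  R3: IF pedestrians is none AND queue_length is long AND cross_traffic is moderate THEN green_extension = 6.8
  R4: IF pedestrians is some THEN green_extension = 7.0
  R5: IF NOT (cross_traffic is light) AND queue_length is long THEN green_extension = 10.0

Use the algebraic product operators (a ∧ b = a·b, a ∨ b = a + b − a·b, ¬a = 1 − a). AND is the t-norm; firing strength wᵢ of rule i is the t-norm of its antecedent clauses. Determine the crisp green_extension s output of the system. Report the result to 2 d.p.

11.42

R1 (z=5.2): light=0.72, medium=0.74; AND[a·b] → w = 0.5328
R2 (z=21.0): none=0.94, medium=0.74; AND[a·b] → w = 0.6956
R3 (z=6.8): none=0.94, long=0.09, moderate=0.92; AND[a·b] → w = 0.0778
R4 (z=7.0): some=0.67 → w = 0.6700
R5 (z=10.0): ¬light=1−0.72=0.28, long=0.09; AND[a·b] → w = 0.0252
Weighted average = (0.5328·5.2 + 0.6956·21.0 + 0.0778·6.8 + 0.6700·7.0 + 0.0252·10.0) / (0.5328 + 0.6956 + 0.0778 + 0.6700 + 0.0252)
  = 22.8494 / 2.0014 = 11.42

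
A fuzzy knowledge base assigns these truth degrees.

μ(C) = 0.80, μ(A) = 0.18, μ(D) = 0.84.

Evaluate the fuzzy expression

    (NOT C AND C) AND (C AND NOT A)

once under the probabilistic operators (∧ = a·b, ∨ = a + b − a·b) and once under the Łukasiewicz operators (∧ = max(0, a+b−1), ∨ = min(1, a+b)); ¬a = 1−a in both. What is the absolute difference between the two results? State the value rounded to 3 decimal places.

0.105

Under probabilistic:
  NOT C = 1 − 0.8000 = 0.2000
  NOT C AND C = a·b on (0.2000, 0.8000) = 0.1600
  NOT A = 1 − 0.1800 = 0.8200
  C AND NOT A = a·b on (0.8000, 0.8200) = 0.6560
  (NOT C AND C) AND (C AND NOT A) = a·b on (0.1600, 0.6560) = 0.1050
  → value = 0.1050
Under Łukasiewicz:
  NOT C = 1 − 0.80 = 0.20
  NOT C AND C = max(0, a+b−1) on (0.20, 0.80) = 0.00
  NOT A = 1 − 0.18 = 0.82
  C AND NOT A = max(0, a+b−1) on (0.80, 0.82) = 0.62
  (NOT C AND C) AND (C AND NOT A) = max(0, a+b−1) on (0.00, 0.62) = 0.00
  → value = 0.0000
|0.1050 − 0.0000| = 0.105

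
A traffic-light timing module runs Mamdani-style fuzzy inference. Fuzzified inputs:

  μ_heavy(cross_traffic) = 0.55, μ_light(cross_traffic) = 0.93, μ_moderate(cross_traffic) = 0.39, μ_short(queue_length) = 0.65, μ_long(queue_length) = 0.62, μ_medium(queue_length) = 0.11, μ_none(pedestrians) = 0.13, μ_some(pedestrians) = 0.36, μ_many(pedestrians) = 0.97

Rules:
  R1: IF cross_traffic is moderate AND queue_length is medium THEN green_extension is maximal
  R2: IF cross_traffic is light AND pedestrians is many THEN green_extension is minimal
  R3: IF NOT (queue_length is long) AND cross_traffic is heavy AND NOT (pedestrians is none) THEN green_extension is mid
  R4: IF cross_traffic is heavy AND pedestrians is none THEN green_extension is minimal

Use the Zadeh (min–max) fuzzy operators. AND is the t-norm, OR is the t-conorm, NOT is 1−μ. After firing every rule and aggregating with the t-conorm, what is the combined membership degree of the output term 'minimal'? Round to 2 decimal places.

R1: moderate=0.39, medium=0.11; AND[min(a, b)] → w = 0.11
R2: light=0.93, many=0.97; AND[min(a, b)] → w = 0.93
R3: ¬long=1−0.62=0.38, heavy=0.55, ¬none=1−0.13=0.87; AND[min(a, b)] → w = 0.38
R4: heavy=0.55, none=0.13; AND[min(a, b)] → w = 0.13
Rules with consequent 'minimal': {R2, R4} → strengths 0.93, 0.13
Aggregate via t-conorm [max(a, b)]: 0.93

0.93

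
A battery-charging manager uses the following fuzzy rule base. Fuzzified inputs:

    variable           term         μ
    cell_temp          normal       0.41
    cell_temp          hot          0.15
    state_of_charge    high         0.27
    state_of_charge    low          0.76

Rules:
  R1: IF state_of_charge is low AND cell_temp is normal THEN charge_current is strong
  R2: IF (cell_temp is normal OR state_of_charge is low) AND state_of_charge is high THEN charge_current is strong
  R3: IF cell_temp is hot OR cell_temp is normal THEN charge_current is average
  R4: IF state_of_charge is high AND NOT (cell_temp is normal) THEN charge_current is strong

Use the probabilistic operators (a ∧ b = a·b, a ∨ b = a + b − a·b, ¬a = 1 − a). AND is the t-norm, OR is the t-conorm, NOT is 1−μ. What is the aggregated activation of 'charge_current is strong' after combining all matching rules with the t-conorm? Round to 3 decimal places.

R1: low=0.76, normal=0.41; AND[a·b] → w = 0.3116
R2: (normal=0.41 OR low=0.76) = 0.8584; AND[a·b] with high=0.27 → w = 0.2318
R3: hot=0.15, normal=0.41; OR[a + b − a·b] → w = 0.4985
R4: high=0.27, ¬normal=1−0.41=0.59; AND[a·b] → w = 0.1593
Rules with consequent 'strong': {R1, R2, R4} → strengths 0.3116, 0.2318, 0.1593
Aggregate via t-conorm [a + b − a·b]: 0.5554

0.555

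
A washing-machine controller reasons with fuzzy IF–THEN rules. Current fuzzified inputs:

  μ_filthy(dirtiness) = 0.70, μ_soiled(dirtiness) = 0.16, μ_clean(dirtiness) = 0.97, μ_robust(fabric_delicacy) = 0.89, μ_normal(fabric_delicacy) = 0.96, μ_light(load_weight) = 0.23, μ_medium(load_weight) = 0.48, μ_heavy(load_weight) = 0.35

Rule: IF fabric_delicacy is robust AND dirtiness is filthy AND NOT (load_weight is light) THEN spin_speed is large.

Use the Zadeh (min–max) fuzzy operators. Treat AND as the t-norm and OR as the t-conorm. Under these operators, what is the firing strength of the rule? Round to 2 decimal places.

firing strength: robust=0.89, filthy=0.70, ¬light=1−0.23=0.77; AND[min(a, b)] → w = 0.70

0.70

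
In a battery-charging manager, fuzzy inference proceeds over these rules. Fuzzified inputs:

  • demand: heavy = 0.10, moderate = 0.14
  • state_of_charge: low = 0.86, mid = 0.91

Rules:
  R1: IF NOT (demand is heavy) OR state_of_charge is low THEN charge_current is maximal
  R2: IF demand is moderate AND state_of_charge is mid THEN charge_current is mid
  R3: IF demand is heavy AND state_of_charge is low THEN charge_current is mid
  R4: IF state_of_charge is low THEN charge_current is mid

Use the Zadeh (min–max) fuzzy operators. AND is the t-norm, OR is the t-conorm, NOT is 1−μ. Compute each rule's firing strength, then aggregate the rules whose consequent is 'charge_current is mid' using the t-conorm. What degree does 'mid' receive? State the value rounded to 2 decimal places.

R1: ¬heavy=1−0.10=0.90, low=0.86; OR[max(a, b)] → w = 0.90
R2: moderate=0.14, mid=0.91; AND[min(a, b)] → w = 0.14
R3: heavy=0.10, low=0.86; AND[min(a, b)] → w = 0.10
R4: low=0.86 → w = 0.86
Rules with consequent 'mid': {R2, R3, R4} → strengths 0.14, 0.10, 0.86
Aggregate via t-conorm [max(a, b)]: 0.86

0.86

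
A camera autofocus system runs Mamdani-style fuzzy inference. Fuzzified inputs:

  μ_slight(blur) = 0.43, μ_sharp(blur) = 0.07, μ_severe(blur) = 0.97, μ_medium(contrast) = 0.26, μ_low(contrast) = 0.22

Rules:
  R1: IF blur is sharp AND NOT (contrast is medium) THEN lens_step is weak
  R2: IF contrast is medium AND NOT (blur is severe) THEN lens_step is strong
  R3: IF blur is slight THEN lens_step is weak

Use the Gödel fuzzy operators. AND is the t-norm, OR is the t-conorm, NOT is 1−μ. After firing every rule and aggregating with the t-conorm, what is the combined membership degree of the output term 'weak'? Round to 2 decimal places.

R1: sharp=0.07, ¬medium=1−0.26=0.74; AND[min(a, b)] → w = 0.07
R2: medium=0.26, ¬severe=1−0.97=0.03; AND[min(a, b)] → w = 0.03
R3: slight=0.43 → w = 0.43
Rules with consequent 'weak': {R1, R3} → strengths 0.07, 0.43
Aggregate via t-conorm [max(a, b)]: 0.43

0.43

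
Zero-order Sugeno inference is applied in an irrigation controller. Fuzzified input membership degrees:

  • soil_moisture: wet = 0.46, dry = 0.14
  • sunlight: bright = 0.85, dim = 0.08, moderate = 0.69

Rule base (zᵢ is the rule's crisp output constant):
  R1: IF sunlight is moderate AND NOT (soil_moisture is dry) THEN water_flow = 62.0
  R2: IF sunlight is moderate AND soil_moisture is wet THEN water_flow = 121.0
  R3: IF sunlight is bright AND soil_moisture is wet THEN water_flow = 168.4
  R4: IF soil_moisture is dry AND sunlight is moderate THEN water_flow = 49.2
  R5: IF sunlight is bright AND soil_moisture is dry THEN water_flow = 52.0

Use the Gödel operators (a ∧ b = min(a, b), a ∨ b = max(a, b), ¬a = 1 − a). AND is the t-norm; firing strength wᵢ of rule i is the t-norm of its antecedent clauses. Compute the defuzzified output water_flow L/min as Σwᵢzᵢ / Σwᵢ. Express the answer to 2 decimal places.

100.57

R1 (z=62.0): moderate=0.69, ¬dry=1−0.14=0.86; AND[min(a, b)] → w = 0.69
R2 (z=121.0): moderate=0.69, wet=0.46; AND[min(a, b)] → w = 0.46
R3 (z=168.4): bright=0.85, wet=0.46; AND[min(a, b)] → w = 0.46
R4 (z=49.2): dry=0.14, moderate=0.69; AND[min(a, b)] → w = 0.14
R5 (z=52.0): bright=0.85, dry=0.14; AND[min(a, b)] → w = 0.14
Weighted average = (0.69·62.0 + 0.46·121.0 + 0.46·168.4 + 0.14·49.2 + 0.14·52.0) / (0.69 + 0.46 + 0.46 + 0.14 + 0.14)
  = 190.0720 / 1.8900 = 100.57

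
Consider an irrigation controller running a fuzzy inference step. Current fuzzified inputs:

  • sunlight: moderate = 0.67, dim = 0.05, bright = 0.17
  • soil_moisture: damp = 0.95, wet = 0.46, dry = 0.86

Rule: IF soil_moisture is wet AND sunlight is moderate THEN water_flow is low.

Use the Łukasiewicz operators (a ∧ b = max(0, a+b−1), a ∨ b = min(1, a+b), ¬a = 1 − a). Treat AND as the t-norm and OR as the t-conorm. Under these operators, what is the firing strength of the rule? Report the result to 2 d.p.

0.13

firing strength: wet=0.46, moderate=0.67; AND[max(0, a+b−1)] → w = 0.13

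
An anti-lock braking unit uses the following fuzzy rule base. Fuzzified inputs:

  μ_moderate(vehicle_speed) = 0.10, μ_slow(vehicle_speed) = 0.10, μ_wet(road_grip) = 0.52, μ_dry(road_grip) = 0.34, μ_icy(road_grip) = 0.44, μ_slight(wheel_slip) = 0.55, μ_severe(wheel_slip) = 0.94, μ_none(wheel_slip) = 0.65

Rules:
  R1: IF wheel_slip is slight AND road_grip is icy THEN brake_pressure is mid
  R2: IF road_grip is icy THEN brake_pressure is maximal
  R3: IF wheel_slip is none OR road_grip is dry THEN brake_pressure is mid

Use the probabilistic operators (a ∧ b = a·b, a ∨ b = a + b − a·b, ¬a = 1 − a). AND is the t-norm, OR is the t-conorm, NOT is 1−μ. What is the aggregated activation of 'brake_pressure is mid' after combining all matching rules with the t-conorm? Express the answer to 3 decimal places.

R1: slight=0.55, icy=0.44; AND[a·b] → w = 0.2420
R2: icy=0.44 → w = 0.4400
R3: none=0.65, dry=0.34; OR[a + b − a·b] → w = 0.7690
Rules with consequent 'mid': {R1, R3} → strengths 0.2420, 0.7690
Aggregate via t-conorm [a + b − a·b]: 0.8249

0.825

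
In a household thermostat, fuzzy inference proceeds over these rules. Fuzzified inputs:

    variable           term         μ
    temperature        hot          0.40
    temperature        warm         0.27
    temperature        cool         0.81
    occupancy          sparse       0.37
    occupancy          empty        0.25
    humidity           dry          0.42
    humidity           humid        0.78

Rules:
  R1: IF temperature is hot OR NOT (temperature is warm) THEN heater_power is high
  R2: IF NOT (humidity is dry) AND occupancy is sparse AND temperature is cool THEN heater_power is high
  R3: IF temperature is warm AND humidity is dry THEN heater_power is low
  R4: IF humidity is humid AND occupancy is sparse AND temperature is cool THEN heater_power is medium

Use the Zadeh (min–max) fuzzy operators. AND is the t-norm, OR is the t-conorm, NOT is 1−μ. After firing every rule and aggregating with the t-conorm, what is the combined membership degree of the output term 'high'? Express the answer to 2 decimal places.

0.73

R1: hot=0.40, ¬warm=1−0.27=0.73; OR[max(a, b)] → w = 0.73
R2: ¬dry=1−0.42=0.58, sparse=0.37, cool=0.81; AND[min(a, b)] → w = 0.37
R3: warm=0.27, dry=0.42; AND[min(a, b)] → w = 0.27
R4: humid=0.78, sparse=0.37, cool=0.81; AND[min(a, b)] → w = 0.37
Rules with consequent 'high': {R1, R2} → strengths 0.73, 0.37
Aggregate via t-conorm [max(a, b)]: 0.73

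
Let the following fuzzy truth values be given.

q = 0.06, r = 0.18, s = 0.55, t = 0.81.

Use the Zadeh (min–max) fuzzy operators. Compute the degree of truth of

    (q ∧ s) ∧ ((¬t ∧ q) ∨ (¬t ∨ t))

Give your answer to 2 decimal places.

0.06

q ∧ s = min(a, b) on (0.06, 0.55) = 0.06
¬t = 1 − 0.81 = 0.19
¬t ∧ q = min(a, b) on (0.19, 0.06) = 0.06
¬t = 1 − 0.81 = 0.19
¬t ∨ t = max(a, b) on (0.19, 0.81) = 0.81
(¬t ∧ q) ∨ (¬t ∨ t) = max(a, b) on (0.06, 0.81) = 0.81
(q ∧ s) ∧ ((¬t ∧ q) ∨ (¬t ∨ t)) = min(a, b) on (0.06, 0.81) = 0.06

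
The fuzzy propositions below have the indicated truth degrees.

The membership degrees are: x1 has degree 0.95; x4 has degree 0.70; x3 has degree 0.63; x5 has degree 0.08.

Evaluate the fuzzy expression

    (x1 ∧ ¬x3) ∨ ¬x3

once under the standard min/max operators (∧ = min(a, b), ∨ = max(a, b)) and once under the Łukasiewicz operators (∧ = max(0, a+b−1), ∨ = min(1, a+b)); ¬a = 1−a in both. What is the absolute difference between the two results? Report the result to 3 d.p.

Under standard min/max:
  ¬x3 = 1 − 0.63 = 0.37
  x1 ∧ ¬x3 = min(a, b) on (0.95, 0.37) = 0.37
  ¬x3 = 1 − 0.63 = 0.37
  (x1 ∧ ¬x3) ∨ ¬x3 = max(a, b) on (0.37, 0.37) = 0.37
  → value = 0.3700
Under Łukasiewicz:
  ¬x3 = 1 − 0.63 = 0.37
  x1 ∧ ¬x3 = max(0, a+b−1) on (0.95, 0.37) = 0.32
  ¬x3 = 1 − 0.63 = 0.37
  (x1 ∧ ¬x3) ∨ ¬x3 = min(1, a+b) on (0.32, 0.37) = 0.69
  → value = 0.6900
|0.3700 − 0.6900| = 0.320

0.320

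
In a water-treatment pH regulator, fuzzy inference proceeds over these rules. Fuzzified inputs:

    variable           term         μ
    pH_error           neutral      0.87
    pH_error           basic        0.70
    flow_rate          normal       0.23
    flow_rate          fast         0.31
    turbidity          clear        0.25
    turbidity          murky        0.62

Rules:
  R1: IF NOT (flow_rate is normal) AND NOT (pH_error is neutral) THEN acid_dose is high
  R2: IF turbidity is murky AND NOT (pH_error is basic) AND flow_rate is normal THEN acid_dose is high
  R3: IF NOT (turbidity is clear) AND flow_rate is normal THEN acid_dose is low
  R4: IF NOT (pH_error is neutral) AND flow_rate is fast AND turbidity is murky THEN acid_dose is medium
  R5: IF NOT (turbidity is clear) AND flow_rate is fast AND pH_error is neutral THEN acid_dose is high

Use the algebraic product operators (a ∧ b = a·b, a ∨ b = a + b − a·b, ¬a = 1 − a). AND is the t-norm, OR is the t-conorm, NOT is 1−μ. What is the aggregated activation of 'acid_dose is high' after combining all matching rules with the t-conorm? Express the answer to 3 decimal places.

R1: ¬normal=1−0.23=0.77, ¬neutral=1−0.87=0.13; AND[a·b] → w = 0.1001
R2: murky=0.62, ¬basic=1−0.70=0.30, normal=0.23; AND[a·b] → w = 0.0428
R3: ¬clear=1−0.25=0.75, normal=0.23; AND[a·b] → w = 0.1725
R4: ¬neutral=1−0.87=0.13, fast=0.31, murky=0.62; AND[a·b] → w = 0.0250
R5: ¬clear=1−0.25=0.75, fast=0.31, neutral=0.87; AND[a·b] → w = 0.2023
Rules with consequent 'high': {R1, R2, R5} → strengths 0.1001, 0.0428, 0.2023
Aggregate via t-conorm [a + b − a·b]: 0.3128

0.313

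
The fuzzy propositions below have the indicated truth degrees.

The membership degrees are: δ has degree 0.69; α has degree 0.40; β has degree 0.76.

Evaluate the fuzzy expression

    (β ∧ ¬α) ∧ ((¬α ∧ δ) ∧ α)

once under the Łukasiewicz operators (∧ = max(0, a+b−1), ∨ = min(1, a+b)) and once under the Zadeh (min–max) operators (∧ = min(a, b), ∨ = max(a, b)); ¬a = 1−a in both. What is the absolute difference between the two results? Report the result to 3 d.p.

Under Łukasiewicz:
  ¬α = 1 − 0.40 = 0.60
  β ∧ ¬α = max(0, a+b−1) on (0.76, 0.60) = 0.36
  ¬α = 1 − 0.40 = 0.60
  ¬α ∧ δ = max(0, a+b−1) on (0.60, 0.69) = 0.29
  (¬α ∧ δ) ∧ α = max(0, a+b−1) on (0.29, 0.40) = 0.00
  (β ∧ ¬α) ∧ ((¬α ∧ δ) ∧ α) = max(0, a+b−1) on (0.36, 0.00) = 0.00
  → value = 0.0000
Under Zadeh (min–max):
  ¬α = 1 − 0.40 = 0.60
  β ∧ ¬α = min(a, b) on (0.76, 0.60) = 0.60
  ¬α = 1 − 0.40 = 0.60
  ¬α ∧ δ = min(a, b) on (0.60, 0.69) = 0.60
  (¬α ∧ δ) ∧ α = min(a, b) on (0.60, 0.40) = 0.40
  (β ∧ ¬α) ∧ ((¬α ∧ δ) ∧ α) = min(a, b) on (0.60, 0.40) = 0.40
  → value = 0.4000
|0.0000 − 0.4000| = 0.400

0.400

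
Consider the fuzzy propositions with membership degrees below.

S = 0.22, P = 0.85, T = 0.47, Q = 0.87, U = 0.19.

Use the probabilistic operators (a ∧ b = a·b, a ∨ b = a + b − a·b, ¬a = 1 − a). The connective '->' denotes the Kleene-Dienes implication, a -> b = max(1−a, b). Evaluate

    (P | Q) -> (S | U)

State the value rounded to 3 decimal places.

P | Q = a + b − a·b on (0.8500, 0.8700) = 0.9805
S | U = a + b − a·b on (0.2200, 0.1900) = 0.3682
(P | Q) -> (S | U)  [Kleene-Dienes: max(1−a, b)] with a=0.9805, b=0.3682 → 0.3682

0.368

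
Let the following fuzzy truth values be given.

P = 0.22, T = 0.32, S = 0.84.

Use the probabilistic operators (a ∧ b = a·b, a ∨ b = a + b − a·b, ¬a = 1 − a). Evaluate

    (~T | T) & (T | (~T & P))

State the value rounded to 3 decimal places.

0.330

~T = 1 − 0.3200 = 0.6800
~T | T = a + b − a·b on (0.6800, 0.3200) = 0.7824
~T = 1 − 0.3200 = 0.6800
~T & P = a·b on (0.6800, 0.2200) = 0.1496
T | (~T & P) = a + b − a·b on (0.3200, 0.1496) = 0.4217
(~T | T) & (T | (~T & P)) = a·b on (0.7824, 0.4217) = 0.3300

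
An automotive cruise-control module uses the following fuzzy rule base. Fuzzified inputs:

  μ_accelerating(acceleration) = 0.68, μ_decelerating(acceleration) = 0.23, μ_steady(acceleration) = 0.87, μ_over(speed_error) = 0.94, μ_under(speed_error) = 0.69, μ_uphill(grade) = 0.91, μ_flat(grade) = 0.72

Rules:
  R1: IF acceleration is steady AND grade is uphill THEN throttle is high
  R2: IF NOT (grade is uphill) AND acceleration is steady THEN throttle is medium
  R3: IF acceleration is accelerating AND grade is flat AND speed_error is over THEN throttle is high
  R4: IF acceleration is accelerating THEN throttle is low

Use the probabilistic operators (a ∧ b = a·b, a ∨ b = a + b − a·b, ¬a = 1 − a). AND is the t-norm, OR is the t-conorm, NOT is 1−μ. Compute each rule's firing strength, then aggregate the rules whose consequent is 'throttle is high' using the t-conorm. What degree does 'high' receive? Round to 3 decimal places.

R1: steady=0.87, uphill=0.91; AND[a·b] → w = 0.7917
R2: ¬uphill=1−0.91=0.09, steady=0.87; AND[a·b] → w = 0.0783
R3: accelerating=0.68, flat=0.72, over=0.94; AND[a·b] → w = 0.4602
R4: accelerating=0.68 → w = 0.6800
Rules with consequent 'high': {R1, R3} → strengths 0.7917, 0.4602
Aggregate via t-conorm [a + b − a·b]: 0.8876

0.888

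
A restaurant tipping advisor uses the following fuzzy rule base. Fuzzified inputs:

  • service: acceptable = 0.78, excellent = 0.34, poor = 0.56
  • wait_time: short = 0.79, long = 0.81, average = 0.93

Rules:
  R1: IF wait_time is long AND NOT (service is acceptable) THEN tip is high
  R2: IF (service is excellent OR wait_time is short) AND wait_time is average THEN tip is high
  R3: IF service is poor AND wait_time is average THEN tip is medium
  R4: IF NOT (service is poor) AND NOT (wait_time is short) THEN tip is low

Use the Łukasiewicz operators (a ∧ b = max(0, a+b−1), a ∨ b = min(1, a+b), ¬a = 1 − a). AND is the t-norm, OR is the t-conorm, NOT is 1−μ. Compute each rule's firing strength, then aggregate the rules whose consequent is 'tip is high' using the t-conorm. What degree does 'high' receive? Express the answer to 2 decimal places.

R1: long=0.81, ¬acceptable=1−0.78=0.22; AND[max(0, a+b−1)] → w = 0.03
R2: (excellent=0.34 OR short=0.79) = 1.00; AND[max(0, a+b−1)] with average=0.93 → w = 0.93
R3: poor=0.56, average=0.93; AND[max(0, a+b−1)] → w = 0.49
R4: ¬poor=1−0.56=0.44, ¬short=1−0.79=0.21; AND[max(0, a+b−1)] → w = 0.00
Rules with consequent 'high': {R1, R2} → strengths 0.03, 0.93
Aggregate via t-conorm [min(1, a+b)]: 0.96

0.96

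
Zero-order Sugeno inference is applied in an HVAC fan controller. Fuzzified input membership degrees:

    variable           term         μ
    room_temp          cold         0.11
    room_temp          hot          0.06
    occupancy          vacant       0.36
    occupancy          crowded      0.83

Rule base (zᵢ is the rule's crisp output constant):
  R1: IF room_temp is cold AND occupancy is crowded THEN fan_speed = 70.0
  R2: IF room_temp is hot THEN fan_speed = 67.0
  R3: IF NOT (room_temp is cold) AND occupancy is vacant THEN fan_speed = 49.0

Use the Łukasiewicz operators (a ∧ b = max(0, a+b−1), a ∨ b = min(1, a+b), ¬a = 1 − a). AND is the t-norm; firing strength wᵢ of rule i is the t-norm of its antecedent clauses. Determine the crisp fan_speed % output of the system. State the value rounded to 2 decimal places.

52.48

R1 (z=70.0): cold=0.11, crowded=0.83; AND[max(0, a+b−1)] → w = 0.00
R2 (z=67.0): hot=0.06 → w = 0.06
R3 (z=49.0): ¬cold=1−0.11=0.89, vacant=0.36; AND[max(0, a+b−1)] → w = 0.25
Weighted average = (0.00·70.0 + 0.06·67.0 + 0.25·49.0) / (0.00 + 0.06 + 0.25)
  = 16.2700 / 0.3100 = 52.48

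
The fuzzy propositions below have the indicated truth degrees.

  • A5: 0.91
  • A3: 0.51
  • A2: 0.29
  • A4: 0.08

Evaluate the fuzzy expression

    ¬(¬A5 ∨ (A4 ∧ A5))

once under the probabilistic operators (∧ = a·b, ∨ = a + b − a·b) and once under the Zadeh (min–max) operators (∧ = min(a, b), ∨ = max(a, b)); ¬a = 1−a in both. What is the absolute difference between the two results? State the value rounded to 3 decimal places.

0.066

Under probabilistic:
  ¬A5 = 1 − 0.9100 = 0.0900
  A4 ∧ A5 = a·b on (0.0800, 0.9100) = 0.0728
  ¬A5 ∨ (A4 ∧ A5) = a + b − a·b on (0.0900, 0.0728) = 0.1562
  ¬(¬A5 ∨ (A4 ∧ A5)) = 1 − 0.1562 = 0.8438
  → value = 0.8438
Under Zadeh (min–max):
  ¬A5 = 1 − 0.91 = 0.09
  A4 ∧ A5 = min(a, b) on (0.08, 0.91) = 0.08
  ¬A5 ∨ (A4 ∧ A5) = max(a, b) on (0.09, 0.08) = 0.09
  ¬(¬A5 ∨ (A4 ∧ A5)) = 1 − 0.09 = 0.91
  → value = 0.9100
|0.8438 − 0.9100| = 0.066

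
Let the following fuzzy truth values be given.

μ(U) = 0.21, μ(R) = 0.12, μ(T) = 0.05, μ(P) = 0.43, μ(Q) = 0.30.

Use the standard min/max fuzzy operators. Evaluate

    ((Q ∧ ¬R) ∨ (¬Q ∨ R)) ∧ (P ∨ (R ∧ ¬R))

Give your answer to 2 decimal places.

¬R = 1 − 0.12 = 0.88
Q ∧ ¬R = min(a, b) on (0.30, 0.88) = 0.30
¬Q = 1 − 0.30 = 0.70
¬Q ∨ R = max(a, b) on (0.70, 0.12) = 0.70
(Q ∧ ¬R) ∨ (¬Q ∨ R) = max(a, b) on (0.30, 0.70) = 0.70
¬R = 1 − 0.12 = 0.88
R ∧ ¬R = min(a, b) on (0.12, 0.88) = 0.12
P ∨ (R ∧ ¬R) = max(a, b) on (0.43, 0.12) = 0.43
((Q ∧ ¬R) ∨ (¬Q ∨ R)) ∧ (P ∨ (R ∧ ¬R)) = min(a, b) on (0.70, 0.43) = 0.43

0.43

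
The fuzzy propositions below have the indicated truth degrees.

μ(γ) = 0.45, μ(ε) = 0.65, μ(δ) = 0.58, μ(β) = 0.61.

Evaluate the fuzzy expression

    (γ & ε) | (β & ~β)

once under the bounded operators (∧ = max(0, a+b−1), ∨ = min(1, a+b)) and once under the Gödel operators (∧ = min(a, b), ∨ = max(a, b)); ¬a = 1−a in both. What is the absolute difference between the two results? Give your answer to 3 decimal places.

0.350

Under bounded:
  γ & ε = max(0, a+b−1) on (0.45, 0.65) = 0.10
  ~β = 1 − 0.61 = 0.39
  β & ~β = max(0, a+b−1) on (0.61, 0.39) = 0.00
  (γ & ε) | (β & ~β) = min(1, a+b) on (0.10, 0.00) = 0.10
  → value = 0.1000
Under Gödel:
  γ & ε = min(a, b) on (0.45, 0.65) = 0.45
  ~β = 1 − 0.61 = 0.39
  β & ~β = min(a, b) on (0.61, 0.39) = 0.39
  (γ & ε) | (β & ~β) = max(a, b) on (0.45, 0.39) = 0.45
  → value = 0.4500
|0.1000 − 0.4500| = 0.350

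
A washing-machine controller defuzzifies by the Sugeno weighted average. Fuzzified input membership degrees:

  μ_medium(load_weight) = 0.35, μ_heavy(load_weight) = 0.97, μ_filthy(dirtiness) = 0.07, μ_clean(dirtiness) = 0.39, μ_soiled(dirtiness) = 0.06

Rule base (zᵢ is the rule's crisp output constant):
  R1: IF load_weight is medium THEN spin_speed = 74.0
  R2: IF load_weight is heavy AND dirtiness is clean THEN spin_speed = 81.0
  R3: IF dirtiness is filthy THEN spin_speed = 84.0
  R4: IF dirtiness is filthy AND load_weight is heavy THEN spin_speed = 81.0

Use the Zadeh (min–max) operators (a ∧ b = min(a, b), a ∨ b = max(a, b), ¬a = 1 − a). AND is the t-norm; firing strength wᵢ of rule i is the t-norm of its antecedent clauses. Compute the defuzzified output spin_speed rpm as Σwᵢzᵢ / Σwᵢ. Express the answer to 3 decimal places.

78.455

R1 (z=74.0): medium=0.35 → w = 0.35
R2 (z=81.0): heavy=0.97, clean=0.39; AND[min(a, b)] → w = 0.39
R3 (z=84.0): filthy=0.07 → w = 0.07
R4 (z=81.0): filthy=0.07, heavy=0.97; AND[min(a, b)] → w = 0.07
Weighted average = (0.35·74.0 + 0.39·81.0 + 0.07·84.0 + 0.07·81.0) / (0.35 + 0.39 + 0.07 + 0.07)
  = 69.0400 / 0.8800 = 78.455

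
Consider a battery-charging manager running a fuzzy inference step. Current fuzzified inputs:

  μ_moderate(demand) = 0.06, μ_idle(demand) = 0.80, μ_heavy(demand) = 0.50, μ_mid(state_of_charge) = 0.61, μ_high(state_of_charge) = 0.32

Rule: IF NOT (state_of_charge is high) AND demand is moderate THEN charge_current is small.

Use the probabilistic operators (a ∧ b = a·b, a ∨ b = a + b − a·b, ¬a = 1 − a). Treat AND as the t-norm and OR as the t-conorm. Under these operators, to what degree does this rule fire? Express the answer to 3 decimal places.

0.041

firing strength: ¬high=1−0.32=0.68, moderate=0.06; AND[a·b] → w = 0.0408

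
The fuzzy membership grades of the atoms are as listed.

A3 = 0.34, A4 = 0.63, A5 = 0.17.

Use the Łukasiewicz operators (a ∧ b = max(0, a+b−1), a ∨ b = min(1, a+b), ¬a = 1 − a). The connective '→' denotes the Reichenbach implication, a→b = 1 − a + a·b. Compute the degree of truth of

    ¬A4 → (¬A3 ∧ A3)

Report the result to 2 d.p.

0.63

¬A4 = 1 − 0.63 = 0.37
¬A3 = 1 − 0.34 = 0.66
¬A3 ∧ A3 = max(0, a+b−1) on (0.66, 0.34) = 0.00
¬A4 → (¬A3 ∧ A3)  [Reichenbach: 1 − a + a·b] with a=0.37, b=0.00 → 0.63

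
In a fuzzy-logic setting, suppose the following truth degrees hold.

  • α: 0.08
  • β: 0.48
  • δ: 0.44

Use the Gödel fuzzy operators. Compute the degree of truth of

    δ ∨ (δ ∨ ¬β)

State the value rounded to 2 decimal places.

0.52

¬β = 1 − 0.48 = 0.52
δ ∨ ¬β = max(a, b) on (0.44, 0.52) = 0.52
δ ∨ (δ ∨ ¬β) = max(a, b) on (0.44, 0.52) = 0.52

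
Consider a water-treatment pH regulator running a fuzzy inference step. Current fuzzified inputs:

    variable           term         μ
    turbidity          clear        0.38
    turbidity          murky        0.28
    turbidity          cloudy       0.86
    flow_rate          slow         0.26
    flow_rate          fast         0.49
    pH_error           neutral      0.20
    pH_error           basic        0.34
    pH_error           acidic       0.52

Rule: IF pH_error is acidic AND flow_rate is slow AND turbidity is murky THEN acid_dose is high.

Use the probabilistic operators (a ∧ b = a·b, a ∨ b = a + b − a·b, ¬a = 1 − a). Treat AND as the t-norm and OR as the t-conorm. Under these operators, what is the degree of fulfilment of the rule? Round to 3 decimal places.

firing strength: acidic=0.52, slow=0.26, murky=0.28; AND[a·b] → w = 0.0379

0.038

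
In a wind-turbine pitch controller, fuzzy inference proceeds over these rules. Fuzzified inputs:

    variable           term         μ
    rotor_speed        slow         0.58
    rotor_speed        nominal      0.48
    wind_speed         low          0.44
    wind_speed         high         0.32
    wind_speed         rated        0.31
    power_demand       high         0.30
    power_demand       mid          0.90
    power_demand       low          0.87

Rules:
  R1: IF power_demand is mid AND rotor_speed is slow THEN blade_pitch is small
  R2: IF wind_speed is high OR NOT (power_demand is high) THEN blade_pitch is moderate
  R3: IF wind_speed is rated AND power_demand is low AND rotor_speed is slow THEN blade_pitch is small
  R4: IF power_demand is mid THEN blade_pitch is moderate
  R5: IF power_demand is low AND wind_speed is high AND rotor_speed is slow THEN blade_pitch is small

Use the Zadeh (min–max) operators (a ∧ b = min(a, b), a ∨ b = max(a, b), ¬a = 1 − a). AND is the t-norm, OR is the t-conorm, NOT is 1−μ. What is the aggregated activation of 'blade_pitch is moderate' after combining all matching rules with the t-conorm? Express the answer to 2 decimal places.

R1: mid=0.90, slow=0.58; AND[min(a, b)] → w = 0.58
R2: high=0.32, ¬high=1−0.30=0.70; OR[max(a, b)] → w = 0.70
R3: rated=0.31, low=0.87, slow=0.58; AND[min(a, b)] → w = 0.31
R4: mid=0.90 → w = 0.90
R5: low=0.87, high=0.32, slow=0.58; AND[min(a, b)] → w = 0.32
Rules with consequent 'moderate': {R2, R4} → strengths 0.70, 0.90
Aggregate via t-conorm [max(a, b)]: 0.90

0.90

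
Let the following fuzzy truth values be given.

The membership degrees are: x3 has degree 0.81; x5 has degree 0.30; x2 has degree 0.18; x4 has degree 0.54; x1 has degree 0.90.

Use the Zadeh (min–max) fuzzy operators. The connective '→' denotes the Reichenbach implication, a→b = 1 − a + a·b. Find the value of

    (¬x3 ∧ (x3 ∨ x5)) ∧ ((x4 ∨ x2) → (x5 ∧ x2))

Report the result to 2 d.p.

0.19

¬x3 = 1 − 0.81 = 0.19
x3 ∨ x5 = max(a, b) on (0.81, 0.30) = 0.81
¬x3 ∧ (x3 ∨ x5) = min(a, b) on (0.19, 0.81) = 0.19
x4 ∨ x2 = max(a, b) on (0.54, 0.18) = 0.54
x5 ∧ x2 = min(a, b) on (0.30, 0.18) = 0.18
(x4 ∨ x2) → (x5 ∧ x2)  [Reichenbach: 1 − a + a·b] with a=0.54, b=0.18 → 0.56
(¬x3 ∧ (x3 ∨ x5)) ∧ ((x4 ∨ x2) → (x5 ∧ x2)) = min(a, b) on (0.19, 0.56) = 0.19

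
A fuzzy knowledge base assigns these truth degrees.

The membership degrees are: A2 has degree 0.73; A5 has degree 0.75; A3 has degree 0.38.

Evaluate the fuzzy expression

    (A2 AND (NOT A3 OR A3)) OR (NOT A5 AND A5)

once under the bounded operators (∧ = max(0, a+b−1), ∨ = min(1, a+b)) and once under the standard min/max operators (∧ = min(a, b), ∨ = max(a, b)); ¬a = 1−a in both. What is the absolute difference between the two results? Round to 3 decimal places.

0.110

Under bounded:
  NOT A3 = 1 − 0.38 = 0.62
  NOT A3 OR A3 = min(1, a+b) on (0.62, 0.38) = 1.00
  A2 AND (NOT A3 OR A3) = max(0, a+b−1) on (0.73, 1.00) = 0.73
  NOT A5 = 1 − 0.75 = 0.25
  NOT A5 AND A5 = max(0, a+b−1) on (0.25, 0.75) = 0.00
  (A2 AND (NOT A3 OR A3)) OR (NOT A5 AND A5) = min(1, a+b) on (0.73, 0.00) = 0.73
  → value = 0.7300
Under standard min/max:
  NOT A3 = 1 − 0.38 = 0.62
  NOT A3 OR A3 = max(a, b) on (0.62, 0.38) = 0.62
  A2 AND (NOT A3 OR A3) = min(a, b) on (0.73, 0.62) = 0.62
  NOT A5 = 1 − 0.75 = 0.25
  NOT A5 AND A5 = min(a, b) on (0.25, 0.75) = 0.25
  (A2 AND (NOT A3 OR A3)) OR (NOT A5 AND A5) = max(a, b) on (0.62, 0.25) = 0.62
  → value = 0.6200
|0.7300 − 0.6200| = 0.110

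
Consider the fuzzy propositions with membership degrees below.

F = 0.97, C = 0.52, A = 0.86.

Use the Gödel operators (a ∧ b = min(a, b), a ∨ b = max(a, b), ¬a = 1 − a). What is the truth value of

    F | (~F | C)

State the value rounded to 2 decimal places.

0.97

~F = 1 − 0.97 = 0.03
~F | C = max(a, b) on (0.03, 0.52) = 0.52
F | (~F | C) = max(a, b) on (0.97, 0.52) = 0.97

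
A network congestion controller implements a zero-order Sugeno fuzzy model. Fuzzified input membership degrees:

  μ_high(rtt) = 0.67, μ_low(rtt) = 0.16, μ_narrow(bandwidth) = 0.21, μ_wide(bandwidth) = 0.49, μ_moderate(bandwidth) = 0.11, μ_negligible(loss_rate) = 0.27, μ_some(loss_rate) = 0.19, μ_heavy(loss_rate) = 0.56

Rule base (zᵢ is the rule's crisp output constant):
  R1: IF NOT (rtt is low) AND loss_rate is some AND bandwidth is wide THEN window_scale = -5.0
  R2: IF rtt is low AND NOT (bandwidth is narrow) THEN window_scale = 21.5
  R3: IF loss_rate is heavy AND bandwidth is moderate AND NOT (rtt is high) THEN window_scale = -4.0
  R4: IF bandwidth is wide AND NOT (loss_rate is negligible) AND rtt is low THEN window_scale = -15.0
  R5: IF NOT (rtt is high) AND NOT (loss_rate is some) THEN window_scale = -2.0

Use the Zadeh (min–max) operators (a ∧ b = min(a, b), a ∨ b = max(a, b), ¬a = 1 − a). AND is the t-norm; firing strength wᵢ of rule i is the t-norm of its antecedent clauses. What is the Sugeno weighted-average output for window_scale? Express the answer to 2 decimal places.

R1 (z=-5.0): ¬low=1−0.16=0.84, some=0.19, wide=0.49; AND[min(a, b)] → w = 0.19
R2 (z=21.5): low=0.16, ¬narrow=1−0.21=0.79; AND[min(a, b)] → w = 0.16
R3 (z=-4.0): heavy=0.56, moderate=0.11, ¬high=1−0.67=0.33; AND[min(a, b)] → w = 0.11
R4 (z=-15.0): wide=0.49, ¬negligible=1−0.27=0.73, low=0.16; AND[min(a, b)] → w = 0.16
R5 (z=-2.0): ¬high=1−0.67=0.33, ¬some=1−0.19=0.81; AND[min(a, b)] → w = 0.33
Weighted average = (0.19·-5.0 + 0.16·21.5 + 0.11·-4.0 + 0.16·-15.0 + 0.33·-2.0) / (0.19 + 0.16 + 0.11 + 0.16 + 0.33)
  = -1.0100 / 0.9500 = -1.06

-1.06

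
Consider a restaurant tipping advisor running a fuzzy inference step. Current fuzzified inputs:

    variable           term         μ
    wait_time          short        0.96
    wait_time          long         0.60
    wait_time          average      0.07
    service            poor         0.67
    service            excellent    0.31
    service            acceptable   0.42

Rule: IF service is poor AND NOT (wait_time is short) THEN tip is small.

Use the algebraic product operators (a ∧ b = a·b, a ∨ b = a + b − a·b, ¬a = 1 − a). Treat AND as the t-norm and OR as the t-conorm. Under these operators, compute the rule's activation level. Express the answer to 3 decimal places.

0.027

firing strength: poor=0.67, ¬short=1−0.96=0.04; AND[a·b] → w = 0.0268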